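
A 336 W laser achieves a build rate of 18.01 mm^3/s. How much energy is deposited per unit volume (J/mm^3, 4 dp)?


SE = 336 / 18.01 = 18.6563 J/mm^3


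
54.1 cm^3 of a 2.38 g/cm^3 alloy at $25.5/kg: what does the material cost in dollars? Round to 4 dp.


Mass = 54.1*2.38/1000 = 0.128758 kg
Cost = 0.128758 * 25.5 = 3.2833 $


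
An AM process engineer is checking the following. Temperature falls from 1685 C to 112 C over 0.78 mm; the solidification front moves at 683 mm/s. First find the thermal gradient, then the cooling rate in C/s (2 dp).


G = (1685-112)/0.78 = 2016.66666667 C/mm
CR = 2016.66666667 * 683 = 1377383.33 C/s


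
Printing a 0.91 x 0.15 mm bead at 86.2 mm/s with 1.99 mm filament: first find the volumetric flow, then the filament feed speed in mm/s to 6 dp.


Q = 0.91 * 0.15 * 86.2 = 11.7663 mm^3/s
A_fil = pi*(1.99/2)^2 = 3.11025527 mm^2
v_feed = 11.7663 / 3.11025527 = 3.783066 mm/s


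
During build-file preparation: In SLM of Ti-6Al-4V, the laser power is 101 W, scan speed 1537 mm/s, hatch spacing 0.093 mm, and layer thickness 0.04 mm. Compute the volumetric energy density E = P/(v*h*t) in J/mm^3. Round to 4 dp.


E = 101 / (1537*0.093*0.04) = 17.6646 J/mm^3


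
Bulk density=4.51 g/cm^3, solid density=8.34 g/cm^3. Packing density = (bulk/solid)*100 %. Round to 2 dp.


Packing = (4.51/8.34)*100 = 54.08 %


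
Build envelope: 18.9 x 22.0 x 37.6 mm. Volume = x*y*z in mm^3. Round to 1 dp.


V = 18.9 * 22.0 * 37.6 = 15634.1 mm^3


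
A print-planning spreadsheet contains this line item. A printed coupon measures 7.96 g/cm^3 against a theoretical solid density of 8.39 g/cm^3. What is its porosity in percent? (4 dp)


Porosity = (1-7.96/8.39)*100 = 5.1251 %


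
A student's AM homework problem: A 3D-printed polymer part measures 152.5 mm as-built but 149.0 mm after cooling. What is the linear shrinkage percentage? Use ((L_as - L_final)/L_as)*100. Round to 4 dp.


Shrinkage = ((152.5-149.0)/152.5)*100 = 2.2951 %


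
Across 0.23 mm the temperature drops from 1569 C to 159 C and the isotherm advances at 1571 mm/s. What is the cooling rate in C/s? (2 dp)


G = (1569-159)/0.23 = 6130.43478261 C/mm
CR = 6130.43478261 * 1571 = 9630913.04 C/s


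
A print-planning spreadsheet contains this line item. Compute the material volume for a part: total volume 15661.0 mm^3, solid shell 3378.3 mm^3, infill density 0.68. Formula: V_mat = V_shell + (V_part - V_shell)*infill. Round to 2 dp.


V_infill = (15661.0 - 3378.3) * 0.68 = 8352.24
V_total = 3378.3 + 8352.24 = 11730.54 mm^3


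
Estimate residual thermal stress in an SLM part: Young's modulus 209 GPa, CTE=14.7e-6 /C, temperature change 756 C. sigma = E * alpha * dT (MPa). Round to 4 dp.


sigma = 209*1000 * 14.7e-6 * 756 = 2322.6588 MPa


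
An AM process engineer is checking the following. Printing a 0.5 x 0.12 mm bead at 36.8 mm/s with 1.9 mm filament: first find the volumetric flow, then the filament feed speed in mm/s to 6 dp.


Q = 0.5 * 0.12 * 36.8 = 2.208 mm^3/s
A_fil = pi*(1.9/2)^2 = 2.83528737 mm^2
v_feed = 2.208 / 2.83528737 = 0.778757 mm/s


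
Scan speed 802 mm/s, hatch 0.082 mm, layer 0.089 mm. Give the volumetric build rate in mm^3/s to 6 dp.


Rate = 802 * 0.082 * 0.089 = 5.852996 mm^3/s


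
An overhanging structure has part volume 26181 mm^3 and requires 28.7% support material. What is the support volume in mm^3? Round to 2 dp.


V_support = 26181 * 0.287 = 7513.95 mm^3


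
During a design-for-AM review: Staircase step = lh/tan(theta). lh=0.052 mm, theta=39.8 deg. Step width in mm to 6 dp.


step = 0.052 / tan(39.8) = 0.062412 mm


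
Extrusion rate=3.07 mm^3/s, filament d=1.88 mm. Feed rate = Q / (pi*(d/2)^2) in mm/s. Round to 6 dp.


A = pi*(1.88/2)^2 = 2.775911
v = 3.07 / 2.775911 = 1.105943 mm/s


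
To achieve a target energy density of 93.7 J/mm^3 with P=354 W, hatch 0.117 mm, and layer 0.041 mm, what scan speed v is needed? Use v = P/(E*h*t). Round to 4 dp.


v = 354 / (93.7*0.117*0.041) = 787.5787 mm/s


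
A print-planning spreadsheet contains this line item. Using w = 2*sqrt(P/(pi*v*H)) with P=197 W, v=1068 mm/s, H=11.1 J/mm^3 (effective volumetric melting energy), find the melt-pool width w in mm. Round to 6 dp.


w = 2*sqrt(197/(pi*1068*11.1)) = 0.145459 mm


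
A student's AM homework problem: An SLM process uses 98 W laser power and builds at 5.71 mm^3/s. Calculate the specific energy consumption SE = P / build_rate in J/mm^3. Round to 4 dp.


SE = 98 / 5.71 = 17.1629 J/mm^3


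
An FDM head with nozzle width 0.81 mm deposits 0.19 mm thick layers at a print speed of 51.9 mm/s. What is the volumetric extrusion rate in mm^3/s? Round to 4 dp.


Rate = 0.81 * 0.19 * 51.9 = 7.9874 mm^3/s


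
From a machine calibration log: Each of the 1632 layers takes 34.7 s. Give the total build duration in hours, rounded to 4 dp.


t = 1632 * 34.7 / 3600 = 15.7307 hrs


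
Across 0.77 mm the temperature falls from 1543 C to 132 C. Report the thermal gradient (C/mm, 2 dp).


G = (1543-132)/0.77 = 1832.47 C/mm


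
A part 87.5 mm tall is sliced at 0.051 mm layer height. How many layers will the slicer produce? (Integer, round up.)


Layers = ceil(87.5/0.051) = 1716


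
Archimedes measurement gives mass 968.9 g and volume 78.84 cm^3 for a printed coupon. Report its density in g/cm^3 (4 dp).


rho = 968.9 / 78.84 = 12.2894 g/cm^3


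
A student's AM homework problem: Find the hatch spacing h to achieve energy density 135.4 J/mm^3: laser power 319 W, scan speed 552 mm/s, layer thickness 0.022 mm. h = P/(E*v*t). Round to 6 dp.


h = 319 / (135.4*552*0.022) = 0.194004 mm


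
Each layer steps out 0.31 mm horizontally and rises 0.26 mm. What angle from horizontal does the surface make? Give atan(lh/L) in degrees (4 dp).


angle = atan(0.26/0.31) = 39.9869 degrees


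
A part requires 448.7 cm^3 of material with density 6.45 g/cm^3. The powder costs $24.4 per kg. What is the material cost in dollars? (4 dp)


Mass = 448.7*6.45/1000 = 2.894115 kg
Cost = 2.894115 * 24.4 = 70.6164 $


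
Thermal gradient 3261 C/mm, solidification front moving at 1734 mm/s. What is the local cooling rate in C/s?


CR = 3261 * 1734 = 5654574 C/s


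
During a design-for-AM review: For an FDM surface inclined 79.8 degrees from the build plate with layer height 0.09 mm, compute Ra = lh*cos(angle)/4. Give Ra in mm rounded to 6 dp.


Ra = 0.09 * cos(79.8) / 4 = 0.003984 mm


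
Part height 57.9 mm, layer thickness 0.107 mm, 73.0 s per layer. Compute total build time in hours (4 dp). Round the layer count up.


Layers = ceil(57.9/0.107) = 542
t = 542 * 73.0 / 3600 = 10.9906 hrs


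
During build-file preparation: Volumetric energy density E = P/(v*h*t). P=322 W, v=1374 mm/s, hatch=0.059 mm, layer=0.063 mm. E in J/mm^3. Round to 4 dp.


E = 322 / (1374*0.059*0.063) = 63.0488 J/mm^3


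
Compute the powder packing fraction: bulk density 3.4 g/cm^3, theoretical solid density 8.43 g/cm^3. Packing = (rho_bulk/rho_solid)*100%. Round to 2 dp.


Packing = (3.4/8.43)*100 = 40.33 %


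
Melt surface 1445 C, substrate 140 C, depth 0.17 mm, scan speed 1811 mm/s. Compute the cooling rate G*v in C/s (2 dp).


G = (1445-140)/0.17 = 7676.47058824 C/mm
CR = 7676.47058824 * 1811 = 13902088.24 C/s


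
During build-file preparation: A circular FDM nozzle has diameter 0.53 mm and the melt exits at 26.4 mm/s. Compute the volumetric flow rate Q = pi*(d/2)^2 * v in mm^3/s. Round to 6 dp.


A = pi*(0.53/2)^2 = 0.22061834 mm^2
Q = 0.22061834 * 26.4 = 5.824324 mm^3/s


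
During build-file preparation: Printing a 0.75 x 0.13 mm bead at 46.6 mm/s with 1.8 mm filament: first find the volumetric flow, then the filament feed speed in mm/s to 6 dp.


Q = 0.75 * 0.13 * 46.6 = 4.5435 mm^3/s
A_fil = pi*(1.8/2)^2 = 2.54469005 mm^2
v_feed = 4.5435 / 2.54469005 = 1.785483 mm/s


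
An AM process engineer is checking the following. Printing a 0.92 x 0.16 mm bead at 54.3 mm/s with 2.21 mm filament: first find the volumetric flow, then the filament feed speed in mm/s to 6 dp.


Q = 0.92 * 0.16 * 54.3 = 7.99296 mm^3/s
A_fil = pi*(2.21/2)^2 = 3.83596317 mm^2
v_feed = 7.99296 / 3.83596317 = 2.08369 mm/s


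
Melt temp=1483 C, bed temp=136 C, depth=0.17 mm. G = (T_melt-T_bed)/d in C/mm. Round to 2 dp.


G = (1483-136)/0.17 = 7923.53 C/mm


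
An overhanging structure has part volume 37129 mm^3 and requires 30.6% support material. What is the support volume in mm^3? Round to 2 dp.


V_support = 37129 * 0.306 = 11361.47 mm^3


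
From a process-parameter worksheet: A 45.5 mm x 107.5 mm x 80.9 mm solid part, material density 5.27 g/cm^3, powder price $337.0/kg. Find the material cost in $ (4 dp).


V = 45.5 * 107.5 * 80.9 = 395702.125 mm^3 = 395.702125 cm^3
Mass = 395.702125 * 5.27 / 1000 = 2.0853502 kg
Cost = 2.0853502 * 337.0 = 702.763 $


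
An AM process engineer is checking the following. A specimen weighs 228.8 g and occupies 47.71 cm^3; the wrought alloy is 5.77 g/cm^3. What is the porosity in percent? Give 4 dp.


rho_part = 228.8 / 47.71 = 4.79564033 g/cm^3
Porosity = (1 - 4.79564033/5.77)*100 = 16.8866 %


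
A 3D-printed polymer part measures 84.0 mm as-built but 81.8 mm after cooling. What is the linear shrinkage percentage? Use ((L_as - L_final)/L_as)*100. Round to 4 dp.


Shrinkage = ((84.0-81.8)/84.0)*100 = 2.619 %


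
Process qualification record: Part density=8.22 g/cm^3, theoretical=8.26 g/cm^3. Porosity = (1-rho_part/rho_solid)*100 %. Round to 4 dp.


Porosity = (1-8.22/8.26)*100 = 0.4843 %


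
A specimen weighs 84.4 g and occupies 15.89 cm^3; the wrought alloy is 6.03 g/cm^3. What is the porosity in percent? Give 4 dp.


rho_part = 84.4 / 15.89 = 5.31151668 g/cm^3
Porosity = (1 - 5.31151668/6.03)*100 = 11.9151 %


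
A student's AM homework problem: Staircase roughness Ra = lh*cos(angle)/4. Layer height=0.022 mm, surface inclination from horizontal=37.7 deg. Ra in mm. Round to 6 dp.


Ra = 0.022 * cos(37.7) / 4 = 0.004352 mm


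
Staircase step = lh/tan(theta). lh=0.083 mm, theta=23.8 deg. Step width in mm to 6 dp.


step = 0.083 / tan(23.8) = 0.188186 mm


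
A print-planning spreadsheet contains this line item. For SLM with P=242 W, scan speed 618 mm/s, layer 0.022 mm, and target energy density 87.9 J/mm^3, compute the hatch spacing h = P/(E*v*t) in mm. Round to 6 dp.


h = 242 / (87.9*618*0.022) = 0.202495 mm


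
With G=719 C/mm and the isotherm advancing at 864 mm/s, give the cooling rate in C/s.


CR = 719 * 864 = 621216 C/s


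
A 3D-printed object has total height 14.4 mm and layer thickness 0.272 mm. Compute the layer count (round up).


Layers = ceil(14.4/0.272) = 53


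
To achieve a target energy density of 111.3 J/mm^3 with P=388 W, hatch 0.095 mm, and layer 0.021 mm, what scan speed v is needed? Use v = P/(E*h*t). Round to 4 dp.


v = 388 / (111.3*0.095*0.021) = 1747.4054 mm/s


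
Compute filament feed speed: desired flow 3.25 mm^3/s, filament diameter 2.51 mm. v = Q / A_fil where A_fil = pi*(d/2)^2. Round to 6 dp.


A = pi*(2.51/2)^2 = 4.948087
v = 3.25 / 4.948087 = 0.656819 mm/s


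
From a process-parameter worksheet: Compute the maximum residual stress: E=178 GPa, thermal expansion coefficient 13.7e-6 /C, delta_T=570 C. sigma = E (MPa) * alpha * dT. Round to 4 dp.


sigma = 178*1000 * 13.7e-6 * 570 = 1390.002 MPa


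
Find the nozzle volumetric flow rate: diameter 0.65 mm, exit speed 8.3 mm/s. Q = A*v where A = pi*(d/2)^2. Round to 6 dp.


A = pi*(0.65/2)^2 = 0.33183072 mm^2
Q = 0.33183072 * 8.3 = 2.754195 mm^3/s


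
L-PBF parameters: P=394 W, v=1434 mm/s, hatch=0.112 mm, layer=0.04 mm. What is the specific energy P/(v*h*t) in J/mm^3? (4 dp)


Build rate = 1434 * 0.112 * 0.04 = 6.42432 mm^3/s
SE = 394 / 6.42432 = 61.3294 J/mm^3


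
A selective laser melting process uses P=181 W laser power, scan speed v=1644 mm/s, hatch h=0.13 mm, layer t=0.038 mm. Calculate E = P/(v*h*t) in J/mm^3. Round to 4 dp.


E = 181 / (1644*0.13*0.038) = 22.2869 J/mm^3


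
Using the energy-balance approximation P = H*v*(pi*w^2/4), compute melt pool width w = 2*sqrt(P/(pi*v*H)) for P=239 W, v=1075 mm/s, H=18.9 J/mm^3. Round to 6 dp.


w = 2*sqrt(239/(pi*1075*18.9)) = 0.122382 mm


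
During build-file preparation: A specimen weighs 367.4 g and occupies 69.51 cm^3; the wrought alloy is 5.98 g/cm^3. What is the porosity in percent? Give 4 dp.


rho_part = 367.4 / 69.51 = 5.28557042 g/cm^3
Porosity = (1 - 5.28557042/5.98)*100 = 11.6125 %


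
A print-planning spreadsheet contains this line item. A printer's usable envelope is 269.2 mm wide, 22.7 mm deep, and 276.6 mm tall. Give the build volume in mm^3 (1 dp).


V = 269.2 * 22.7 * 276.6 = 1690258.3 mm^3


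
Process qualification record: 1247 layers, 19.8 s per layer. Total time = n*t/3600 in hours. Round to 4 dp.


t = 1247 * 19.8 / 3600 = 6.8585 hrs


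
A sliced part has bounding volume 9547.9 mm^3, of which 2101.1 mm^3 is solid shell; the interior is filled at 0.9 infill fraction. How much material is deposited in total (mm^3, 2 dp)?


V_infill = (9547.9 - 2101.1) * 0.9 = 6702.12
V_total = 2101.1 + 6702.12 = 8803.22 mm^3


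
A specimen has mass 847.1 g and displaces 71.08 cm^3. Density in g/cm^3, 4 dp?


rho = 847.1 / 71.08 = 11.9176 g/cm^3


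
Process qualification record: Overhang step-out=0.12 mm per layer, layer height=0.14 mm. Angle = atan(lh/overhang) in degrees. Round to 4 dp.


angle = atan(0.14/0.12) = 49.3987 degrees


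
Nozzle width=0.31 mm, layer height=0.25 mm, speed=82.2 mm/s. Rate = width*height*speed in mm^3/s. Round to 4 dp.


Rate = 0.31 * 0.25 * 82.2 = 6.3705 mm^3/s


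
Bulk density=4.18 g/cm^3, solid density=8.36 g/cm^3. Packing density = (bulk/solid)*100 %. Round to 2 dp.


Packing = (4.18/8.36)*100 = 50.0 %


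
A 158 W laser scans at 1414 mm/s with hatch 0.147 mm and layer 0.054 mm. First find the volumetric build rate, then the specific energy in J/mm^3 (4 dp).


Build rate = 1414 * 0.147 * 0.054 = 11.224332 mm^3/s
SE = 158 / 11.224332 = 14.0766 J/mm^3


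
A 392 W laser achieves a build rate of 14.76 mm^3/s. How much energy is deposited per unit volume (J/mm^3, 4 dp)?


SE = 392 / 14.76 = 26.5583 J/mm^3


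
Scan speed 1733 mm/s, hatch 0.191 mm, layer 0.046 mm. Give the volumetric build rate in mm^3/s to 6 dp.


Rate = 1733 * 0.191 * 0.046 = 15.226138 mm^3/s


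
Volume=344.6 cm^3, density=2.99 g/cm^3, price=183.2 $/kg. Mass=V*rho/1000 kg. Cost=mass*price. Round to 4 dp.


Mass = 344.6*2.99/1000 = 1.030354 kg
Cost = 1.030354 * 183.2 = 188.7609 $


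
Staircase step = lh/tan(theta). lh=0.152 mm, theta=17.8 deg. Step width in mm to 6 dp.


step = 0.152 / tan(17.8) = 0.473425 mm


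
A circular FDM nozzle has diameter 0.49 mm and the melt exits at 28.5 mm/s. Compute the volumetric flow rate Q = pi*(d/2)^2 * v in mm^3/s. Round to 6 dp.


A = pi*(0.49/2)^2 = 0.1885741 mm^2
Q = 0.1885741 * 28.5 = 5.374362 mm^3/s


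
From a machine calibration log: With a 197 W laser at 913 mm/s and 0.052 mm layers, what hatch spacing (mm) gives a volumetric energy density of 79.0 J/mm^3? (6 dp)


h = 197 / (79.0*913*0.052) = 0.052525 mm


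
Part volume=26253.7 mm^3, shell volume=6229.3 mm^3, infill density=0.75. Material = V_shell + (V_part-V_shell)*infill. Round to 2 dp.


V_infill = (26253.7 - 6229.3) * 0.75 = 15018.3
V_total = 6229.3 + 15018.3 = 21247.6 mm^3


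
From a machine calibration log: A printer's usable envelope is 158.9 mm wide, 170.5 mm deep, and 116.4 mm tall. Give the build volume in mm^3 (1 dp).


V = 158.9 * 170.5 * 116.4 = 3153561.2 mm^3


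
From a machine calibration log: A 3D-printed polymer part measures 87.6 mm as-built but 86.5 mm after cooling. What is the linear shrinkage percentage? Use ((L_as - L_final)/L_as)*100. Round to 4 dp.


Shrinkage = ((87.6-86.5)/87.6)*100 = 1.2557 %


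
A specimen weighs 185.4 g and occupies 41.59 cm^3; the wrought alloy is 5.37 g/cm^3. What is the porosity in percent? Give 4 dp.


rho_part = 185.4 / 41.59 = 4.45780236 g/cm^3
Porosity = (1 - 4.45780236/5.37)*100 = 16.9869 %


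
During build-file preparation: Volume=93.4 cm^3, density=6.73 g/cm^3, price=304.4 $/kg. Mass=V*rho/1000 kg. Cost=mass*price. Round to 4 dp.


Mass = 93.4*6.73/1000 = 0.628582 kg
Cost = 0.628582 * 304.4 = 191.3404 $


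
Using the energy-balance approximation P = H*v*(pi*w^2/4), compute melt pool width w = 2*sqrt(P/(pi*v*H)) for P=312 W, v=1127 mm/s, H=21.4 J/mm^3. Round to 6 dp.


w = 2*sqrt(312/(pi*1127*21.4)) = 0.12834 mm


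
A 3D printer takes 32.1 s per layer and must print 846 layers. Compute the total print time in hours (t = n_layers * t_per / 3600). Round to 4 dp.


t = 846 * 32.1 / 3600 = 7.5435 hrs


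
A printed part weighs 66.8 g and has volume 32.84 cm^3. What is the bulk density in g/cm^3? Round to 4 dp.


rho = 66.8 / 32.84 = 2.0341 g/cm^3


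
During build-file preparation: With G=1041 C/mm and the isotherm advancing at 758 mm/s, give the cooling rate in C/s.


CR = 1041 * 758 = 789078 C/s


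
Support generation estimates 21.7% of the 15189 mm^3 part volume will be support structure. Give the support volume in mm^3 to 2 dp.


V_support = 15189 * 0.217 = 3296.01 mm^3


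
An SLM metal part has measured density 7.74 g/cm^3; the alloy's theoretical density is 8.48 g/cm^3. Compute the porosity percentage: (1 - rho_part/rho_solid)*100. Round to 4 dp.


Porosity = (1-7.74/8.48)*100 = 8.7264 %


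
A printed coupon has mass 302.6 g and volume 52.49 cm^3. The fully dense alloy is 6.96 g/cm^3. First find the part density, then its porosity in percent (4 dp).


rho_part = 302.6 / 52.49 = 5.7649076 g/cm^3
Porosity = (1 - 5.7649076/6.96)*100 = 17.1709 %


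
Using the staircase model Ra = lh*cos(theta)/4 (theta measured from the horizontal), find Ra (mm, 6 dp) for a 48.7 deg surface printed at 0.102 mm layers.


Ra = 0.102 * cos(48.7) / 4 = 0.01683 mm


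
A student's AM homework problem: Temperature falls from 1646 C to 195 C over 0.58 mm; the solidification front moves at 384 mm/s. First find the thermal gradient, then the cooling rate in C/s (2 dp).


G = (1646-195)/0.58 = 2501.72413793 C/mm
CR = 2501.72413793 * 384 = 960662.07 C/s


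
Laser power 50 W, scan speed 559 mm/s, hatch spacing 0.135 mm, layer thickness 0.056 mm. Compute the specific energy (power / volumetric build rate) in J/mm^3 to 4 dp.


Build rate = 559 * 0.135 * 0.056 = 4.22604 mm^3/s
SE = 50 / 4.22604 = 11.8314 J/mm^3


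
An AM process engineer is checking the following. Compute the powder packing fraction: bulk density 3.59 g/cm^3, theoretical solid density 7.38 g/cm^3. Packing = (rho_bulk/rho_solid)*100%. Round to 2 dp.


Packing = (3.59/7.38)*100 = 48.64 %


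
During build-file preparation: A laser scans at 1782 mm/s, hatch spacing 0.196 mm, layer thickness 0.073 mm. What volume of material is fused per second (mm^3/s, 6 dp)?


Rate = 1782 * 0.196 * 0.073 = 25.496856 mm^3/s


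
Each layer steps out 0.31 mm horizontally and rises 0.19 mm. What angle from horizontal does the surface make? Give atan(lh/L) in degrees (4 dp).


angle = atan(0.19/0.31) = 31.5043 degrees


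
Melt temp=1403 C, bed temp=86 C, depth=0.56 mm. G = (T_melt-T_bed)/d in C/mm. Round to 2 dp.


G = (1403-86)/0.56 = 2351.79 C/mm


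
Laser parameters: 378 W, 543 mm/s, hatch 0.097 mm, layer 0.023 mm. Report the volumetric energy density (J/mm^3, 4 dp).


E = 378 / (543*0.097*0.023) = 312.0272 J/mm^3


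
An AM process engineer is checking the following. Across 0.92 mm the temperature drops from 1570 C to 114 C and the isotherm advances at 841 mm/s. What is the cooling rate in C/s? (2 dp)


G = (1570-114)/0.92 = 1582.60869565 C/mm
CR = 1582.60869565 * 841 = 1330973.91 C/s


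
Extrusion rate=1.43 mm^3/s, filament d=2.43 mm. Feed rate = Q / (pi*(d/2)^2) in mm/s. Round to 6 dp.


A = pi*(2.43/2)^2 = 4.637698
v = 1.43 / 4.637698 = 0.308343 mm/s


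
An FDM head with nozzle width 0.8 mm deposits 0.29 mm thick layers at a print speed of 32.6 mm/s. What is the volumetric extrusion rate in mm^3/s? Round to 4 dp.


Rate = 0.8 * 0.29 * 32.6 = 7.5632 mm^3/s


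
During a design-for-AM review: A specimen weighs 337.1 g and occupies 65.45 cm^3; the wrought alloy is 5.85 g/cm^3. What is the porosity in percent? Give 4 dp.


rho_part = 337.1 / 65.45 = 5.15049656 g/cm^3
Porosity = (1 - 5.15049656/5.85)*100 = 11.9573 %


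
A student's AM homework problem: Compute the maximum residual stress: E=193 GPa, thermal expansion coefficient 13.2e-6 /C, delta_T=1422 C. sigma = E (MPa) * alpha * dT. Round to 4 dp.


sigma = 193*1000 * 13.2e-6 * 1422 = 3622.6872 MPa


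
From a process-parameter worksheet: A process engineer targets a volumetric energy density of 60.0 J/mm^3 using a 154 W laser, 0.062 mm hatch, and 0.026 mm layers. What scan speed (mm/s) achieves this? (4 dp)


v = 154 / (60.0*0.062*0.026) = 1592.225 mm/s


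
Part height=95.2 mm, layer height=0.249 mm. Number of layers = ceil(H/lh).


Layers = ceil(95.2/0.249) = 383


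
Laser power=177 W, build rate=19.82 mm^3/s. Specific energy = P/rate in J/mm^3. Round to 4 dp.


SE = 177 / 19.82 = 8.9304 J/mm^3


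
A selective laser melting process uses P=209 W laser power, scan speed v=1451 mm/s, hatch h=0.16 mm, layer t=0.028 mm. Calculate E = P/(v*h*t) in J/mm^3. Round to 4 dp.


E = 209 / (1451*0.16*0.028) = 32.1515 J/mm^3


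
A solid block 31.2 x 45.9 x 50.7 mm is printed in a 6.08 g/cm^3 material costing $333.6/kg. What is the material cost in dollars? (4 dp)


V = 31.2 * 45.9 * 50.7 = 72606.456 mm^3 = 72.606456 cm^3
Mass = 72.606456 * 6.08 / 1000 = 0.44144725 kg
Cost = 0.44144725 * 333.6 = 147.2668 $


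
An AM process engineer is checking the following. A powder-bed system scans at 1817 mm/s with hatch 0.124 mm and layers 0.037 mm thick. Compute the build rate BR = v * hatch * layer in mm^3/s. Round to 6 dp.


Rate = 1817 * 0.124 * 0.037 = 8.336396 mm^3/s


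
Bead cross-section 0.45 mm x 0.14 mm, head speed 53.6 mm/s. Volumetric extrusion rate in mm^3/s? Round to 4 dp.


Rate = 0.45 * 0.14 * 53.6 = 3.3768 mm^3/s


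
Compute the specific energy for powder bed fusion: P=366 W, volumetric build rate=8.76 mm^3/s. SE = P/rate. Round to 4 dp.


SE = 366 / 8.76 = 41.7808 J/mm^3


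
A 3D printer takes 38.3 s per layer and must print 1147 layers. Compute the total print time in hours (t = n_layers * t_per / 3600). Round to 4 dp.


t = 1147 * 38.3 / 3600 = 12.2028 hrs


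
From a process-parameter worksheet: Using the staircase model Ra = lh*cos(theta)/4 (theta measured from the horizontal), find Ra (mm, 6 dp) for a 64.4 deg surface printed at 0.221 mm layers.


Ra = 0.221 * cos(64.4) / 4 = 0.023873 mm


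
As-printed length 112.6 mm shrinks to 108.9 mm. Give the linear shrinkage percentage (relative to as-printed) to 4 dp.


Shrinkage = ((112.6-108.9)/112.6)*100 = 3.286 %


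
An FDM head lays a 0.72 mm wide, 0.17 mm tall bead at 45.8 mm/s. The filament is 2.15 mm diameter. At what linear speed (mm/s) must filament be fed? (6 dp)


Q = 0.72 * 0.17 * 45.8 = 5.60592 mm^3/s
A_fil = pi*(2.15/2)^2 = 3.63050301 mm^2
v_feed = 5.60592 / 3.63050301 = 1.544117 mm/s


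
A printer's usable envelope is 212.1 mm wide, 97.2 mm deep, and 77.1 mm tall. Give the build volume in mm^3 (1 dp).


V = 212.1 * 97.2 * 77.1 = 1589502.9 mm^3


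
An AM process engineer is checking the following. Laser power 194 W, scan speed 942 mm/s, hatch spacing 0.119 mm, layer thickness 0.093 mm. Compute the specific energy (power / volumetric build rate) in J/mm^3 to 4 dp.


Build rate = 942 * 0.119 * 0.093 = 10.425114 mm^3/s
SE = 194 / 10.425114 = 18.6089 J/mm^3


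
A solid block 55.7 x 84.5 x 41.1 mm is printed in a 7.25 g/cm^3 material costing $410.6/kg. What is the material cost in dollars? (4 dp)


V = 55.7 * 84.5 * 41.1 = 193443.315 mm^3 = 193.443315 cm^3
Mass = 193.443315 * 7.25 / 1000 = 1.40246403 kg
Cost = 1.40246403 * 410.6 = 575.8517 $


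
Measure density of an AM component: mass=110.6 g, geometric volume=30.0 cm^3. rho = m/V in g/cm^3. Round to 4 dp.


rho = 110.6 / 30.0 = 3.6867 g/cm^3


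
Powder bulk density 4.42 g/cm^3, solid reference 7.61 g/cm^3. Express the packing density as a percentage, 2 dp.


Packing = (4.42/7.61)*100 = 58.08 %


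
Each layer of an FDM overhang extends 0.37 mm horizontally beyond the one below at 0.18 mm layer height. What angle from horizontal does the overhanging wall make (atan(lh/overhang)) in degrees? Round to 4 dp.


angle = atan(0.18/0.37) = 25.9423 degrees


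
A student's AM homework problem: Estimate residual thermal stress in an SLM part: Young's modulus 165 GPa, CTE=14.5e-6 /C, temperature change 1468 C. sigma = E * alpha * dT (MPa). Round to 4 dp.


sigma = 165*1000 * 14.5e-6 * 1468 = 3512.19 MPa


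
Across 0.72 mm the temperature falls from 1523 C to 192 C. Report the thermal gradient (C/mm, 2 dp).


G = (1523-192)/0.72 = 1848.61 C/mm


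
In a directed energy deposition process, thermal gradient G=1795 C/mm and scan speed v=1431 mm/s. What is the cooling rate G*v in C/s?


CR = 1795 * 1431 = 2568645 C/s


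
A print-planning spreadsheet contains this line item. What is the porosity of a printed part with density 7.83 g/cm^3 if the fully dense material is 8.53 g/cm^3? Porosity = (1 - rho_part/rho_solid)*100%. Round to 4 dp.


Porosity = (1-7.83/8.53)*100 = 8.2063 %


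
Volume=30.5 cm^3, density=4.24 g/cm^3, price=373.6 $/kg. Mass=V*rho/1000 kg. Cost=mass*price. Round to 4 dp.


Mass = 30.5*4.24/1000 = 0.12932 kg
Cost = 0.12932 * 373.6 = 48.314 $


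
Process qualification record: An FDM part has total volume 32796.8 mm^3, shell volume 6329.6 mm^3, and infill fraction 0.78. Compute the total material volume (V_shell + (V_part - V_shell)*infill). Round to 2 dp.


V_infill = (32796.8 - 6329.6) * 0.78 = 20644.42
V_total = 6329.6 + 20644.42 = 26974.02 mm^3


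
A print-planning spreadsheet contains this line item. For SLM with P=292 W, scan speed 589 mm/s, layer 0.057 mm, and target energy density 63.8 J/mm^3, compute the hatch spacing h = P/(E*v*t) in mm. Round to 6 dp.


h = 292 / (63.8*589*0.057) = 0.136324 mm


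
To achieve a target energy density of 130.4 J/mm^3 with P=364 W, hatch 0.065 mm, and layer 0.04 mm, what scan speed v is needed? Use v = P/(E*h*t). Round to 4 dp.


v = 364 / (130.4*0.065*0.04) = 1073.6196 mm/s


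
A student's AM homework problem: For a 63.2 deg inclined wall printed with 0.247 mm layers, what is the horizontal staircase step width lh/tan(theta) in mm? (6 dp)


step = 0.247 / tan(63.2) = 0.124769 mm


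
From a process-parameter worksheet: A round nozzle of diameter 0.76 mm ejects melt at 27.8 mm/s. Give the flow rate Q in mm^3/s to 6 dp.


A = pi*(0.76/2)^2 = 0.45364598 mm^2
Q = 0.45364598 * 27.8 = 12.611358 mm^3/s


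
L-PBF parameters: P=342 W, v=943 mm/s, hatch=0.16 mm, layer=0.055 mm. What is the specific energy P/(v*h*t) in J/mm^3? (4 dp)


Build rate = 943 * 0.16 * 0.055 = 8.2984 mm^3/s
SE = 342 / 8.2984 = 41.2128 J/mm^3


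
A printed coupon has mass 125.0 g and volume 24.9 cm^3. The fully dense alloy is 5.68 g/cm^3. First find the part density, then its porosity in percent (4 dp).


rho_part = 125.0 / 24.9 = 5.02008032 g/cm^3
Porosity = (1 - 5.02008032/5.68)*100 = 11.6183 %


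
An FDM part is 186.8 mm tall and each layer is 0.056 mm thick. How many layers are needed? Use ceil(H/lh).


Layers = ceil(186.8/0.056) = 3336


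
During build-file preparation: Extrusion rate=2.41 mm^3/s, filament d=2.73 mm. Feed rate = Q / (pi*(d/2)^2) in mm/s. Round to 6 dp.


A = pi*(2.73/2)^2 = 5.853494
v = 2.41 / 5.853494 = 0.41172 mm/s


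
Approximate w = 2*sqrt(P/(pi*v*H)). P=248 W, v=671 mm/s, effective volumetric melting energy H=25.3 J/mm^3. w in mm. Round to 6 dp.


w = 2*sqrt(248/(pi*671*25.3)) = 0.136383 mm


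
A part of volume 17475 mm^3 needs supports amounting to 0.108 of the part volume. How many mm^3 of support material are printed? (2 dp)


V_support = 17475 * 0.108 = 1887.3 mm^3


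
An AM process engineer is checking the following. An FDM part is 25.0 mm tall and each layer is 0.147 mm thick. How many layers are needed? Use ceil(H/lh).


Layers = ceil(25.0/0.147) = 171


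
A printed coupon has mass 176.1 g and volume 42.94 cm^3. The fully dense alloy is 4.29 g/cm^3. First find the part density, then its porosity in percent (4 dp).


rho_part = 176.1 / 42.94 = 4.10107126 g/cm^3
Porosity = (1 - 4.10107126/4.29)*100 = 4.4039 %


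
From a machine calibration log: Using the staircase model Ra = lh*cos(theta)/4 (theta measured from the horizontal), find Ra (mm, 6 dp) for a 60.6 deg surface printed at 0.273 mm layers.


Ra = 0.273 * cos(60.6) / 4 = 0.033504 mm


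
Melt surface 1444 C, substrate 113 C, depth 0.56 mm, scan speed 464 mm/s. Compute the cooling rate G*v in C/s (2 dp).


G = (1444-113)/0.56 = 2376.78571429 C/mm
CR = 2376.78571429 * 464 = 1102828.57 C/s


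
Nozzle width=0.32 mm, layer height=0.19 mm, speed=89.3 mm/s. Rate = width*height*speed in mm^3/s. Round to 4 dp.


Rate = 0.32 * 0.19 * 89.3 = 5.4294 mm^3/s


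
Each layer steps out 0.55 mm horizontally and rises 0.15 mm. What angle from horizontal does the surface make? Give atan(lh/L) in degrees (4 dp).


angle = atan(0.15/0.55) = 15.2551 degrees


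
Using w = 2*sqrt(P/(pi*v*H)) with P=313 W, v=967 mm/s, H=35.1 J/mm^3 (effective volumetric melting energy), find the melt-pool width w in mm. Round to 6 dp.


w = 2*sqrt(313/(pi*967*35.1)) = 0.108358 mm


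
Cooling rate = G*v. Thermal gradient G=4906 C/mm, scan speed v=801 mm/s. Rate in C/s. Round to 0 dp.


CR = 4906 * 801 = 3929706 C/s


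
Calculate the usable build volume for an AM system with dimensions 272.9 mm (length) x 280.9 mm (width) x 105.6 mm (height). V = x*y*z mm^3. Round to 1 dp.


V = 272.9 * 280.9 * 105.6 = 8095043.6 mm^3


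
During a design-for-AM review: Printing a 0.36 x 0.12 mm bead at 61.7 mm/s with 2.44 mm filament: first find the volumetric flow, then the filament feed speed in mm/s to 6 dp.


Q = 0.36 * 0.12 * 61.7 = 2.66544 mm^3/s
A_fil = pi*(2.44/2)^2 = 4.67594651 mm^2
v_feed = 2.66544 / 4.67594651 = 0.570032 mm/s


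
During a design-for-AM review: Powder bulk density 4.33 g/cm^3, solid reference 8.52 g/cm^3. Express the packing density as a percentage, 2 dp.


Packing = (4.33/8.52)*100 = 50.82 %


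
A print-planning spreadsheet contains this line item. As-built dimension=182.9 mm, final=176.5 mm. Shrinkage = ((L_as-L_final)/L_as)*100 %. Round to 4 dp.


Shrinkage = ((182.9-176.5)/182.9)*100 = 3.4992 %


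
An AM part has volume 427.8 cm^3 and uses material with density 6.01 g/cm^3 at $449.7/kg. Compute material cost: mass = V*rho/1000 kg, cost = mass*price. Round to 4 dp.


Mass = 427.8*6.01/1000 = 2.571078 kg
Cost = 2.571078 * 449.7 = 1156.2138 $


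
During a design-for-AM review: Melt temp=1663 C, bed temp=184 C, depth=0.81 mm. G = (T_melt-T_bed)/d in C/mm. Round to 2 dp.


G = (1663-184)/0.81 = 1825.93 C/mm


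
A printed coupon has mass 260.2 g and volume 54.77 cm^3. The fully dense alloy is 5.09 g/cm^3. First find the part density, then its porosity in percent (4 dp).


rho_part = 260.2 / 54.77 = 4.75077597 g/cm^3
Porosity = (1 - 4.75077597/5.09)*100 = 6.6645 %


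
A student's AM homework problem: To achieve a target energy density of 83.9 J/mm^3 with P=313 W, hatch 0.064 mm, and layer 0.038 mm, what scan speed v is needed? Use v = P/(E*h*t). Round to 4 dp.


v = 313 / (83.9*0.064*0.038) = 1533.9769 mm/s


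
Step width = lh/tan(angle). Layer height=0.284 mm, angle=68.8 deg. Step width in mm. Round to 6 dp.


step = 0.284 / tan(68.8) = 0.110156 mm


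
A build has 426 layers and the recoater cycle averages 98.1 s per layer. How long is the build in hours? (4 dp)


t = 426 * 98.1 / 3600 = 11.6085 hrs


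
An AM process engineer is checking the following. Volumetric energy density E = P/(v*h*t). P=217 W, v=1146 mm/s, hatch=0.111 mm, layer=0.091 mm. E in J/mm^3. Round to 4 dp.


E = 217 / (1146*0.111*0.091) = 18.7461 J/mm^3


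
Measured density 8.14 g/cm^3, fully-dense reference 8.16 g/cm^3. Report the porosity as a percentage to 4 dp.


Porosity = (1-8.14/8.16)*100 = 0.2451 %


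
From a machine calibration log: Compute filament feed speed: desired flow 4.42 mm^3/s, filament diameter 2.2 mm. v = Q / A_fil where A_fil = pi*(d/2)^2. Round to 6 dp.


A = pi*(2.2/2)^2 = 3.801327
v = 4.42 / 3.801327 = 1.162752 mm/s


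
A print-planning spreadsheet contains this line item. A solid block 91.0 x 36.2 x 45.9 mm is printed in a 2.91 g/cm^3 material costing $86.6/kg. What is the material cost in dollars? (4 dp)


V = 91.0 * 36.2 * 45.9 = 151203.78 mm^3 = 151.20378 cm^3
Mass = 151.20378 * 2.91 / 1000 = 0.440003 kg
Cost = 0.440003 * 86.6 = 38.1043 $


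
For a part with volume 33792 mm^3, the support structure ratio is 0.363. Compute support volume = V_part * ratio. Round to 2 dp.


V_support = 33792 * 0.363 = 12266.5 mm^3


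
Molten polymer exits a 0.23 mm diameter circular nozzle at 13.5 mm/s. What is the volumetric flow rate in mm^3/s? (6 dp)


A = pi*(0.23/2)^2 = 0.04154756 mm^2
Q = 0.04154756 * 13.5 = 0.560892 mm^3/s


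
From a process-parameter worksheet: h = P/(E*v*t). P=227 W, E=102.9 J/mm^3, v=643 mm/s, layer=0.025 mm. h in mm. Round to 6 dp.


h = 227 / (102.9*643*0.025) = 0.137233 mm


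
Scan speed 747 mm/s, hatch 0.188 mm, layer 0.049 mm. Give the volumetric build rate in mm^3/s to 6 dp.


Rate = 747 * 0.188 * 0.049 = 6.881364 mm^3/s


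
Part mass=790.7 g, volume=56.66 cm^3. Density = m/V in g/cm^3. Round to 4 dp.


rho = 790.7 / 56.66 = 13.9552 g/cm^3


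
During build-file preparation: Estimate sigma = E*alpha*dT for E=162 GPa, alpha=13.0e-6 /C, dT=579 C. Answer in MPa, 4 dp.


sigma = 162*1000 * 13.0e-6 * 579 = 1219.374 MPa


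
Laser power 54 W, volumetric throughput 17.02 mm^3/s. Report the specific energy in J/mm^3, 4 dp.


SE = 54 / 17.02 = 3.1727 J/mm^3


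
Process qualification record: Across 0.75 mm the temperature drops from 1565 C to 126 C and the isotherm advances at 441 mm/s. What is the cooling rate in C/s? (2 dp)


G = (1565-126)/0.75 = 1918.66666667 C/mm
CR = 1918.66666667 * 441 = 846132.0 C/s


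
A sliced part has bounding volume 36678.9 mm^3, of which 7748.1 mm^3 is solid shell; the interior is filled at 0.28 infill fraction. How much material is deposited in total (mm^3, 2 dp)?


V_infill = (36678.9 - 7748.1) * 0.28 = 8100.62
V_total = 7748.1 + 8100.62 = 15848.72 mm^3


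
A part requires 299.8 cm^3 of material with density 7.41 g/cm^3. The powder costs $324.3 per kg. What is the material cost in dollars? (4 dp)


Mass = 299.8*7.41/1000 = 2.221518 kg
Cost = 2.221518 * 324.3 = 720.4383 $


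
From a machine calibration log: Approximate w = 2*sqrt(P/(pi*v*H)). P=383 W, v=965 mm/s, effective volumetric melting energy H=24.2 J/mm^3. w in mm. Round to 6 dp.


w = 2*sqrt(383/(pi*965*24.2)) = 0.144505 mm


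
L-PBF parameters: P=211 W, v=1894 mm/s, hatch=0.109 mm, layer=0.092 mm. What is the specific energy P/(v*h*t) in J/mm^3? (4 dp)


Build rate = 1894 * 0.109 * 0.092 = 18.993032 mm^3/s
SE = 211 / 18.993032 = 11.1093 J/mm^3


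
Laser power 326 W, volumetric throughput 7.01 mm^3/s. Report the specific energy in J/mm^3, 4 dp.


SE = 326 / 7.01 = 46.505 J/mm^3


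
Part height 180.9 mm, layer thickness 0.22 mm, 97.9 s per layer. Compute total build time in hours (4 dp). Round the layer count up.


Layers = ceil(180.9/0.22) = 823
t = 823 * 97.9 / 3600 = 22.381 hrs


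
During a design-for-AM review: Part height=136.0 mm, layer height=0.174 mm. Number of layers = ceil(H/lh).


Layers = ceil(136.0/0.174) = 782


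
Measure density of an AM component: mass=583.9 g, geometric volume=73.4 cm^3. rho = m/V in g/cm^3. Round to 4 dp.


rho = 583.9 / 73.4 = 7.955 g/cm^3


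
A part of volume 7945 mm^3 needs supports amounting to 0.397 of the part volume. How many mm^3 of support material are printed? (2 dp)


V_support = 7945 * 0.397 = 3154.17 mm^3


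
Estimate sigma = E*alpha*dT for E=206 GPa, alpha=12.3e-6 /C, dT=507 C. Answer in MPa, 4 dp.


sigma = 206*1000 * 12.3e-6 * 507 = 1284.6366 MPa


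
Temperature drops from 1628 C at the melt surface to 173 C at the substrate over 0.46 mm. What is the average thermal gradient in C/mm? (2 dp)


G = (1628-173)/0.46 = 3163.04 C/mm


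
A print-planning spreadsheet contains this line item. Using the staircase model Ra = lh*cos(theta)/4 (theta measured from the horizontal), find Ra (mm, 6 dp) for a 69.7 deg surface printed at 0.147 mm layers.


Ra = 0.147 * cos(69.7) / 4 = 0.01275 mm


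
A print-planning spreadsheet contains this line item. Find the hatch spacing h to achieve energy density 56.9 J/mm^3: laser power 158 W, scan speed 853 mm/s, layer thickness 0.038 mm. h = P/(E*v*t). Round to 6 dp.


h = 158 / (56.9*853*0.038) = 0.085667 mm


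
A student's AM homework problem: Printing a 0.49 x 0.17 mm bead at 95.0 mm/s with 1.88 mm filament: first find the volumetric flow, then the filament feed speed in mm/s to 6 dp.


Q = 0.49 * 0.17 * 95.0 = 7.9135 mm^3/s
A_fil = pi*(1.88/2)^2 = 2.77591127 mm^2
v_feed = 7.9135 / 2.77591127 = 2.850776 mm/s


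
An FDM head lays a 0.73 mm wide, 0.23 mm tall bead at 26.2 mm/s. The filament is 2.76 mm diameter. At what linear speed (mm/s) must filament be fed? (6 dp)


Q = 0.73 * 0.23 * 26.2 = 4.39898 mm^3/s
A_fil = pi*(2.76/2)^2 = 5.98284905 mm^2
v_feed = 4.39898 / 5.98284905 = 0.735265 mm/s


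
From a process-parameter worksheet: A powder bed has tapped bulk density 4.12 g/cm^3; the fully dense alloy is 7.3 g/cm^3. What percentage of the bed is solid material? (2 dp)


Packing = (4.12/7.3)*100 = 56.44 %


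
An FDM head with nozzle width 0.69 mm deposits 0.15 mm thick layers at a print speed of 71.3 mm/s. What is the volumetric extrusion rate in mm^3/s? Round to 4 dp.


Rate = 0.69 * 0.15 * 71.3 = 7.3796 mm^3/s


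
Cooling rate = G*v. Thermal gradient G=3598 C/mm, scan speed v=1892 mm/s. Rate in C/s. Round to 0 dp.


CR = 3598 * 1892 = 6807416 C/s


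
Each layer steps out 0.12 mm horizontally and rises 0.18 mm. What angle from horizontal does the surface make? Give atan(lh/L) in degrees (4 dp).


angle = atan(0.18/0.12) = 56.3099 degrees


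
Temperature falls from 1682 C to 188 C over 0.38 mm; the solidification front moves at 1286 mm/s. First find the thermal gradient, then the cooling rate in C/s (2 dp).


G = (1682-188)/0.38 = 3931.57894737 C/mm
CR = 3931.57894737 * 1286 = 5056010.53 C/s


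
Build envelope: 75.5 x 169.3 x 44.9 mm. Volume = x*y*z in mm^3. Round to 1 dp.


V = 75.5 * 169.3 * 44.9 = 573918.5 mm^3


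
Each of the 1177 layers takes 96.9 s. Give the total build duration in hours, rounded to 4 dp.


t = 1177 * 96.9 / 3600 = 31.6809 hrs


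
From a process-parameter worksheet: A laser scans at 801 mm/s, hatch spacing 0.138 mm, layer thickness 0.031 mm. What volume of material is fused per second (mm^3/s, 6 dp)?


Rate = 801 * 0.138 * 0.031 = 3.426678 mm^3/s


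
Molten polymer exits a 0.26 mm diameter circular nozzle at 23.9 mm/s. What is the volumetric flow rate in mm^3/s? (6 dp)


A = pi*(0.26/2)^2 = 0.05309292 mm^2
Q = 0.05309292 * 23.9 = 1.268921 mm^3/s
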